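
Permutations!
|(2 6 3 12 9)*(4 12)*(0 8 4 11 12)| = |(0 8 4)(2 6 3 11 12 9)| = 6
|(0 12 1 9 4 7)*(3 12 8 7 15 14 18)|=24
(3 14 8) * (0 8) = (0 8 3 14) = [8, 1, 2, 14, 4, 5, 6, 7, 3, 9, 10, 11, 12, 13, 0]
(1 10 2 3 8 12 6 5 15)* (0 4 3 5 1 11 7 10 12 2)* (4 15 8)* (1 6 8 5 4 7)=(0 15 11 1 12 8 2 4 3 7 10)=[15, 12, 4, 7, 3, 5, 6, 10, 2, 9, 0, 1, 8, 13, 14, 11]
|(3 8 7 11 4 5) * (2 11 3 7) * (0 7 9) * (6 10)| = 18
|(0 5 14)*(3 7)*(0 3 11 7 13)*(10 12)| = |(0 5 14 3 13)(7 11)(10 12)| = 10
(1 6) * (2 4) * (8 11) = [0, 6, 4, 3, 2, 5, 1, 7, 11, 9, 10, 8] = (1 6)(2 4)(8 11)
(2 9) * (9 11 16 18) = (2 11 16 18 9) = [0, 1, 11, 3, 4, 5, 6, 7, 8, 2, 10, 16, 12, 13, 14, 15, 18, 17, 9]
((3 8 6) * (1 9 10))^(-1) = (1 10 9)(3 6 8) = ((1 9 10)(3 8 6))^(-1)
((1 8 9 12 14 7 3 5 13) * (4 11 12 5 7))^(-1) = (1 13 5 9 8)(3 7)(4 14 12 11)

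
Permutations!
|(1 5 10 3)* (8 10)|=5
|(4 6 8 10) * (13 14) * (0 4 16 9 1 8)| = 30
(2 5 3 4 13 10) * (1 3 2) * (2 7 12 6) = [0, 3, 5, 4, 13, 7, 2, 12, 8, 9, 1, 11, 6, 10] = (1 3 4 13 10)(2 5 7 12 6)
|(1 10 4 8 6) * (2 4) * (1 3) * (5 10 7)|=9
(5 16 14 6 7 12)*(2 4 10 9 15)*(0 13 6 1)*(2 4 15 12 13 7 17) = (0 7 13 6 17 2 15 4 10 9 12 5 16 14 1) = [7, 0, 15, 3, 10, 16, 17, 13, 8, 12, 9, 11, 5, 6, 1, 4, 14, 2]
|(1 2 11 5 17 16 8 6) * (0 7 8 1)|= 12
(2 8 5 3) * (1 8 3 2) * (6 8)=[0, 6, 3, 1, 4, 2, 8, 7, 5]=(1 6 8 5 2 3)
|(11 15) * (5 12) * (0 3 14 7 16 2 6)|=|(0 3 14 7 16 2 6)(5 12)(11 15)|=14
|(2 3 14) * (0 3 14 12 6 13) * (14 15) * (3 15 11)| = |(0 15 14 2 11 3 12 6 13)| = 9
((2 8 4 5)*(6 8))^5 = ((2 6 8 4 5))^5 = (8)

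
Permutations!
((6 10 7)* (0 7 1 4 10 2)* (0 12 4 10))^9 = (0 2)(1 10)(4 6)(7 12)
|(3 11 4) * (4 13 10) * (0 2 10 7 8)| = 9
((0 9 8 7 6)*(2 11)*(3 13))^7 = (0 8 6 9 7)(2 11)(3 13)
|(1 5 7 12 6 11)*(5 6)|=3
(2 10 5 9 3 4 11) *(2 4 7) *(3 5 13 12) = (2 10 13 12 3 7)(4 11)(5 9) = [0, 1, 10, 7, 11, 9, 6, 2, 8, 5, 13, 4, 3, 12]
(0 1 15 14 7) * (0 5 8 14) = (0 1 15)(5 8 14 7) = [1, 15, 2, 3, 4, 8, 6, 5, 14, 9, 10, 11, 12, 13, 7, 0]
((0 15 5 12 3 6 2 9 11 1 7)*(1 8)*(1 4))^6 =(0 2 7 6 1 3 4 12 8 5 11 15 9)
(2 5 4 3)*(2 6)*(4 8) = (2 5 8 4 3 6) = [0, 1, 5, 6, 3, 8, 2, 7, 4]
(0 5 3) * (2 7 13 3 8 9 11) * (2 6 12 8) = (0 5 2 7 13 3)(6 12 8 9 11) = [5, 1, 7, 0, 4, 2, 12, 13, 9, 11, 10, 6, 8, 3]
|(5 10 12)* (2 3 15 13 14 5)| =8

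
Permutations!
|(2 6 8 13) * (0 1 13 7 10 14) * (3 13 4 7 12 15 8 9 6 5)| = |(0 1 4 7 10 14)(2 5 3 13)(6 9)(8 12 15)| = 12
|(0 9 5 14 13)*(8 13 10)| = |(0 9 5 14 10 8 13)| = 7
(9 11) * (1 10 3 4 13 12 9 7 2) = (1 10 3 4 13 12 9 11 7 2) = [0, 10, 1, 4, 13, 5, 6, 2, 8, 11, 3, 7, 9, 12]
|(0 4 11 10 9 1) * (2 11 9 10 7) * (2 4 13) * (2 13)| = |(13)(0 2 11 7 4 9 1)| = 7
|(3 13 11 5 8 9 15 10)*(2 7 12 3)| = 11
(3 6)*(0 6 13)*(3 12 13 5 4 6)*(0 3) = (3 5 4 6 12 13) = [0, 1, 2, 5, 6, 4, 12, 7, 8, 9, 10, 11, 13, 3]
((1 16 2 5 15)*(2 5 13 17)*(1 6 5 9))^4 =((1 16 9)(2 13 17)(5 15 6))^4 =(1 16 9)(2 13 17)(5 15 6)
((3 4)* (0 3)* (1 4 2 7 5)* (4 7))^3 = ((0 3 2 4)(1 7 5))^3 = (7)(0 4 2 3)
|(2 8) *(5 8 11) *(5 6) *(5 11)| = 6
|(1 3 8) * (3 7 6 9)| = |(1 7 6 9 3 8)| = 6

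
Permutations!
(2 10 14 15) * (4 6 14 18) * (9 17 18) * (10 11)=[0, 1, 11, 3, 6, 5, 14, 7, 8, 17, 9, 10, 12, 13, 15, 2, 16, 18, 4]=(2 11 10 9 17 18 4 6 14 15)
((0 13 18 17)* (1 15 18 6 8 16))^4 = (0 16 17 8 18 6 15 13 1) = ((0 13 6 8 16 1 15 18 17))^4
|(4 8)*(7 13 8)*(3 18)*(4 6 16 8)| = 6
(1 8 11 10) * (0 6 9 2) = [6, 8, 0, 3, 4, 5, 9, 7, 11, 2, 1, 10] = (0 6 9 2)(1 8 11 10)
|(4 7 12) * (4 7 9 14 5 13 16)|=|(4 9 14 5 13 16)(7 12)|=6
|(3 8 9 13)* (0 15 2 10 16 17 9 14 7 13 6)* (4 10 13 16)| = |(0 15 2 13 3 8 14 7 16 17 9 6)(4 10)| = 12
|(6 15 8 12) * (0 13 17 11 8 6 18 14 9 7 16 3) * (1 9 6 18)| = 44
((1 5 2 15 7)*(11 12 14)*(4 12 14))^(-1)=(1 7 15 2 5)(4 12)(11 14)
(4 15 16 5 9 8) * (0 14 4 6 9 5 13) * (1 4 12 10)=(0 14 12 10 1 4 15 16 13)(6 9 8)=[14, 4, 2, 3, 15, 5, 9, 7, 6, 8, 1, 11, 10, 0, 12, 16, 13]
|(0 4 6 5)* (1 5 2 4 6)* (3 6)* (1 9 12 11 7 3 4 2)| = 10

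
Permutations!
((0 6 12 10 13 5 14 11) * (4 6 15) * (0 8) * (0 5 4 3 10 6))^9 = (0 10)(3 4)(5 14 11 8)(6 12)(13 15)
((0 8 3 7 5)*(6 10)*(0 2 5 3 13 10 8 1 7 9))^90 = (6 13)(8 10)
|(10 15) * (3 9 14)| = |(3 9 14)(10 15)| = 6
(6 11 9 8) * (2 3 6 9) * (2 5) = [0, 1, 3, 6, 4, 2, 11, 7, 9, 8, 10, 5] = (2 3 6 11 5)(8 9)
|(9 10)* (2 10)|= 3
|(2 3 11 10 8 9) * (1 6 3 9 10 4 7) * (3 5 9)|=|(1 6 5 9 2 3 11 4 7)(8 10)|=18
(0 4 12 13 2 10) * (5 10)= [4, 1, 5, 3, 12, 10, 6, 7, 8, 9, 0, 11, 13, 2]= (0 4 12 13 2 5 10)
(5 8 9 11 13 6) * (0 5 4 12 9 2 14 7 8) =(0 5)(2 14 7 8)(4 12 9 11 13 6) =[5, 1, 14, 3, 12, 0, 4, 8, 2, 11, 10, 13, 9, 6, 7]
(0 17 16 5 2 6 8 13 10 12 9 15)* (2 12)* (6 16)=(0 17 6 8 13 10 2 16 5 12 9 15)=[17, 1, 16, 3, 4, 12, 8, 7, 13, 15, 2, 11, 9, 10, 14, 0, 5, 6]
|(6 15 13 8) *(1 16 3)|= |(1 16 3)(6 15 13 8)|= 12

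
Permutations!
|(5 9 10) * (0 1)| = |(0 1)(5 9 10)| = 6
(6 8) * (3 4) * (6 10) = (3 4)(6 8 10) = [0, 1, 2, 4, 3, 5, 8, 7, 10, 9, 6]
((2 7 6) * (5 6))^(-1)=(2 6 5 7)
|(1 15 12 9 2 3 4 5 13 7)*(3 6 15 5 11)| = |(1 5 13 7)(2 6 15 12 9)(3 4 11)| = 60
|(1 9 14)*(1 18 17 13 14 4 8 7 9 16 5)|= |(1 16 5)(4 8 7 9)(13 14 18 17)|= 12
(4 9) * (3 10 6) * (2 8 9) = (2 8 9 4)(3 10 6) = [0, 1, 8, 10, 2, 5, 3, 7, 9, 4, 6]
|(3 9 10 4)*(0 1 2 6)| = 4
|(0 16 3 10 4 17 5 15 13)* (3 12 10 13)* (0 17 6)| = |(0 16 12 10 4 6)(3 13 17 5 15)| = 30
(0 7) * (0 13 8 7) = (7 13 8) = [0, 1, 2, 3, 4, 5, 6, 13, 7, 9, 10, 11, 12, 8]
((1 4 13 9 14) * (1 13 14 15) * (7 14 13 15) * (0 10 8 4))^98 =(0 15 7 13 8)(1 14 9 4 10)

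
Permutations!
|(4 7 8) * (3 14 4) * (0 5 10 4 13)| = |(0 5 10 4 7 8 3 14 13)| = 9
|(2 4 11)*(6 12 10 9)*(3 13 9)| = |(2 4 11)(3 13 9 6 12 10)| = 6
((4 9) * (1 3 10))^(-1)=((1 3 10)(4 9))^(-1)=(1 10 3)(4 9)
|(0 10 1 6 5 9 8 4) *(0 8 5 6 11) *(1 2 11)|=|(0 10 2 11)(4 8)(5 9)|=4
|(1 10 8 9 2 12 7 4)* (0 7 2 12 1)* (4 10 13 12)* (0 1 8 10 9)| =9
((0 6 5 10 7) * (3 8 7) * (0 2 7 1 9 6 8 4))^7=(0 3 5 9 8 4 10 6 1)(2 7)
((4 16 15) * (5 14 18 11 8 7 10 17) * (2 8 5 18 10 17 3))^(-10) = (18)(4 15 16)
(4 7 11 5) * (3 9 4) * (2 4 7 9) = (2 4 9 7 11 5 3) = [0, 1, 4, 2, 9, 3, 6, 11, 8, 7, 10, 5]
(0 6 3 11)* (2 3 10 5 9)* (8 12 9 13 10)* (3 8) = (0 6 3 11)(2 8 12 9)(5 13 10) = [6, 1, 8, 11, 4, 13, 3, 7, 12, 2, 5, 0, 9, 10]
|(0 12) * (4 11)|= 2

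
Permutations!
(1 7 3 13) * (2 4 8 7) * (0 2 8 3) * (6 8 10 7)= [2, 10, 4, 13, 3, 5, 8, 0, 6, 9, 7, 11, 12, 1]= (0 2 4 3 13 1 10 7)(6 8)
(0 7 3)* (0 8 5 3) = (0 7)(3 8 5) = [7, 1, 2, 8, 4, 3, 6, 0, 5]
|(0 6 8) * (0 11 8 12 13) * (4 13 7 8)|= |(0 6 12 7 8 11 4 13)|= 8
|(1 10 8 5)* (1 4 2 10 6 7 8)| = 8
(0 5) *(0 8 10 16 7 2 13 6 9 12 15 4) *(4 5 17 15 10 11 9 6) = [17, 1, 13, 3, 0, 8, 6, 2, 11, 12, 16, 9, 10, 4, 14, 5, 7, 15] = (0 17 15 5 8 11 9 12 10 16 7 2 13 4)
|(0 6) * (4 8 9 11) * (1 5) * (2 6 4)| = |(0 4 8 9 11 2 6)(1 5)| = 14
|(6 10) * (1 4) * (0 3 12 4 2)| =6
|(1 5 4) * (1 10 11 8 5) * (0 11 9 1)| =8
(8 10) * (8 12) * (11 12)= (8 10 11 12)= [0, 1, 2, 3, 4, 5, 6, 7, 10, 9, 11, 12, 8]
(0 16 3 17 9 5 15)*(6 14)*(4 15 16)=[4, 1, 2, 17, 15, 16, 14, 7, 8, 5, 10, 11, 12, 13, 6, 0, 3, 9]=(0 4 15)(3 17 9 5 16)(6 14)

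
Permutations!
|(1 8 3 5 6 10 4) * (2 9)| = |(1 8 3 5 6 10 4)(2 9)| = 14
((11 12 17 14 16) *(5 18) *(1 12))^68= (18)(1 17 16)(11 12 14)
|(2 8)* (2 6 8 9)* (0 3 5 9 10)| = 6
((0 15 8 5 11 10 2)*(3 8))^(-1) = ((0 15 3 8 5 11 10 2))^(-1) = (0 2 10 11 5 8 3 15)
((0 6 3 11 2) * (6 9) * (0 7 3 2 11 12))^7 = ((0 9 6 2 7 3 12))^7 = (12)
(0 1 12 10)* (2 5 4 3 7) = (0 1 12 10)(2 5 4 3 7) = [1, 12, 5, 7, 3, 4, 6, 2, 8, 9, 0, 11, 10]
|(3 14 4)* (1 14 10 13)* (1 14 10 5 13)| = |(1 10)(3 5 13 14 4)| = 10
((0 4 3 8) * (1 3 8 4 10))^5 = (0 8 4 3 1 10)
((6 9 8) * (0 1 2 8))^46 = (0 6 2)(1 9 8)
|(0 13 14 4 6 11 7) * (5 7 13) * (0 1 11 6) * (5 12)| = 9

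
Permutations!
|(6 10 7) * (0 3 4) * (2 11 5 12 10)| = 21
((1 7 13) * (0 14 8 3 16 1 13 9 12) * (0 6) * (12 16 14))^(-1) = ((0 12 6)(1 7 9 16)(3 14 8))^(-1) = (0 6 12)(1 16 9 7)(3 8 14)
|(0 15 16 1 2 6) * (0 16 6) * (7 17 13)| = |(0 15 6 16 1 2)(7 17 13)| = 6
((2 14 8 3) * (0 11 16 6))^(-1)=((0 11 16 6)(2 14 8 3))^(-1)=(0 6 16 11)(2 3 8 14)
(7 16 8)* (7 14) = (7 16 8 14) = [0, 1, 2, 3, 4, 5, 6, 16, 14, 9, 10, 11, 12, 13, 7, 15, 8]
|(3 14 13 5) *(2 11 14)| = |(2 11 14 13 5 3)| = 6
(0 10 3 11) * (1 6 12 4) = [10, 6, 2, 11, 1, 5, 12, 7, 8, 9, 3, 0, 4] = (0 10 3 11)(1 6 12 4)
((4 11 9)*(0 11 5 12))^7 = ((0 11 9 4 5 12))^7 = (0 11 9 4 5 12)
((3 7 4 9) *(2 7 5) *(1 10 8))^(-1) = (1 8 10)(2 5 3 9 4 7)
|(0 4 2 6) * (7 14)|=4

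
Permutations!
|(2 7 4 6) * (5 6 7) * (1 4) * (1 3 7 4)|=|(2 5 6)(3 7)|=6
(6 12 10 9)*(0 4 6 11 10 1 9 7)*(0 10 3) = [4, 9, 2, 0, 6, 5, 12, 10, 8, 11, 7, 3, 1] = (0 4 6 12 1 9 11 3)(7 10)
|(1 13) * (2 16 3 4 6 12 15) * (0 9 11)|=42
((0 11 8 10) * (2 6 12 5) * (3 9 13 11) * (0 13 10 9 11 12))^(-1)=(0 6 2 5 12 13 10 9 8 11 3)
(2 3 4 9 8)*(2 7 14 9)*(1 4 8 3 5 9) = (1 4 2 5 9 3 8 7 14) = [0, 4, 5, 8, 2, 9, 6, 14, 7, 3, 10, 11, 12, 13, 1]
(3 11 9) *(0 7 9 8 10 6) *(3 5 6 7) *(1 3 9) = (0 9 5 6)(1 3 11 8 10 7) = [9, 3, 2, 11, 4, 6, 0, 1, 10, 5, 7, 8]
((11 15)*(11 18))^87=((11 15 18))^87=(18)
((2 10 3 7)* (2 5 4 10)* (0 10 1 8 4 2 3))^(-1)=(0 10)(1 4 8)(2 5 7 3)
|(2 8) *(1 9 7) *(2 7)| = 5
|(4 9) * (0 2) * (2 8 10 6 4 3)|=8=|(0 8 10 6 4 9 3 2)|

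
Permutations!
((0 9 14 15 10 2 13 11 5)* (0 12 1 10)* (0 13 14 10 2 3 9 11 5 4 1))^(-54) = ((0 11 4 1 2 14 15 13 5 12)(3 9 10))^(-54) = (0 15 4 5 2)(1 12 14 11 13)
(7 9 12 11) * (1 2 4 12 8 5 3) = (1 2 4 12 11 7 9 8 5 3) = [0, 2, 4, 1, 12, 3, 6, 9, 5, 8, 10, 7, 11]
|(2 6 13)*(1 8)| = 6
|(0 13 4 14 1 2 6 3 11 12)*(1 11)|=|(0 13 4 14 11 12)(1 2 6 3)|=12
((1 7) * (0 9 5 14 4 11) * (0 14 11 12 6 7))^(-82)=((0 9 5 11 14 4 12 6 7 1))^(-82)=(0 7 12 14 5)(1 6 4 11 9)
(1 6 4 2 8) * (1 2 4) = (1 6)(2 8) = [0, 6, 8, 3, 4, 5, 1, 7, 2]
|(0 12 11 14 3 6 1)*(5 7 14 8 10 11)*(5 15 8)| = |(0 12 15 8 10 11 5 7 14 3 6 1)| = 12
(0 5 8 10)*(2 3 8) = (0 5 2 3 8 10) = [5, 1, 3, 8, 4, 2, 6, 7, 10, 9, 0]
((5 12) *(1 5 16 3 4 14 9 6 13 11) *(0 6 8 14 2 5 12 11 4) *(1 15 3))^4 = (0 2 3 4 15 13 11 6 5)(1 12 16)(8 14 9)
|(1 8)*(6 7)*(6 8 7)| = 3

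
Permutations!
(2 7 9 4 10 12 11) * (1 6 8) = (1 6 8)(2 7 9 4 10 12 11) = [0, 6, 7, 3, 10, 5, 8, 9, 1, 4, 12, 2, 11]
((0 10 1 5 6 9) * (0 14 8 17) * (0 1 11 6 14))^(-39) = (0 10 11 6 9)(1 5 14 8 17)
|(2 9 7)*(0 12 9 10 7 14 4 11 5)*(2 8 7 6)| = 42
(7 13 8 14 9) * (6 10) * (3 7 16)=[0, 1, 2, 7, 4, 5, 10, 13, 14, 16, 6, 11, 12, 8, 9, 15, 3]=(3 7 13 8 14 9 16)(6 10)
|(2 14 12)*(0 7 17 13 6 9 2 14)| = 14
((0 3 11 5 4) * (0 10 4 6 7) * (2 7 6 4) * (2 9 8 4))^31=(0 3 11 5 2 7)(4 8 9 10)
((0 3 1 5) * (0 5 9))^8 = (9) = ((0 3 1 9))^8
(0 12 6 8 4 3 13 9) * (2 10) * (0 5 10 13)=(0 12 6 8 4 3)(2 13 9 5 10)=[12, 1, 13, 0, 3, 10, 8, 7, 4, 5, 2, 11, 6, 9]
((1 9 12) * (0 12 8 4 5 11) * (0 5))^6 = ((0 12 1 9 8 4)(5 11))^6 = (12)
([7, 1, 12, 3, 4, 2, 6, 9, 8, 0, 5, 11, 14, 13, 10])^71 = [9, 1, 12, 3, 4, 2, 6, 0, 8, 7, 5, 11, 14, 13, 10]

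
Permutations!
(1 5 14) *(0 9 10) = [9, 5, 2, 3, 4, 14, 6, 7, 8, 10, 0, 11, 12, 13, 1] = (0 9 10)(1 5 14)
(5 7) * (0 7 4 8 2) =(0 7 5 4 8 2) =[7, 1, 0, 3, 8, 4, 6, 5, 2]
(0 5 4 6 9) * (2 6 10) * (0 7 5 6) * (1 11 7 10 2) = (0 6 9 10 1 11 7 5 4 2) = [6, 11, 0, 3, 2, 4, 9, 5, 8, 10, 1, 7]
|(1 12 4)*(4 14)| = 4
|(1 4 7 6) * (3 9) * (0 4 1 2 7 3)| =12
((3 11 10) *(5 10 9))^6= ((3 11 9 5 10))^6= (3 11 9 5 10)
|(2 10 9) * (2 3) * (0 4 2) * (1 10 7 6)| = 9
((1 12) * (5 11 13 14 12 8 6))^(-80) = ((1 8 6 5 11 13 14 12))^(-80) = (14)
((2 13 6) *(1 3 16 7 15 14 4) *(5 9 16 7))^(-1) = (1 4 14 15 7 3)(2 6 13)(5 16 9)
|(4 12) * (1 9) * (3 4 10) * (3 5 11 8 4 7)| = 6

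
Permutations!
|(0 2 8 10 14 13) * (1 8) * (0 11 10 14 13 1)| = 6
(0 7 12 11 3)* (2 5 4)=(0 7 12 11 3)(2 5 4)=[7, 1, 5, 0, 2, 4, 6, 12, 8, 9, 10, 3, 11]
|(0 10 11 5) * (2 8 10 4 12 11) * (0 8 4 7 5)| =9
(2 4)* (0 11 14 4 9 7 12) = (0 11 14 4 2 9 7 12) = [11, 1, 9, 3, 2, 5, 6, 12, 8, 7, 10, 14, 0, 13, 4]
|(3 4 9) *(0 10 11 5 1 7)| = 6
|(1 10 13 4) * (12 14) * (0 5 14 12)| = |(0 5 14)(1 10 13 4)| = 12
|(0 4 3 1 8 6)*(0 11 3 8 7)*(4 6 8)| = 6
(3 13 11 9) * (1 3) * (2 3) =(1 2 3 13 11 9) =[0, 2, 3, 13, 4, 5, 6, 7, 8, 1, 10, 9, 12, 11]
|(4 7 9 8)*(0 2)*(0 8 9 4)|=6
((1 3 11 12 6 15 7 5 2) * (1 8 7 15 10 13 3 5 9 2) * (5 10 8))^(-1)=(15)(1 5 2 9 7 8 6 12 11 3 13 10)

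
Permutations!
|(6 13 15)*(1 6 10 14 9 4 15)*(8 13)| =20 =|(1 6 8 13)(4 15 10 14 9)|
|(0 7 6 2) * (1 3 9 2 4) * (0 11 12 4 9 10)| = 11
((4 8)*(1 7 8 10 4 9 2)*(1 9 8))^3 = ((1 7)(2 9)(4 10))^3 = (1 7)(2 9)(4 10)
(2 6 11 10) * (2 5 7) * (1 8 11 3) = (1 8 11 10 5 7 2 6 3) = [0, 8, 6, 1, 4, 7, 3, 2, 11, 9, 5, 10]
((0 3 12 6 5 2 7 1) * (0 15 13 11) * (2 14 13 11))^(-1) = ((0 3 12 6 5 14 13 2 7 1 15 11))^(-1) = (0 11 15 1 7 2 13 14 5 6 12 3)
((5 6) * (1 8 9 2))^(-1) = ((1 8 9 2)(5 6))^(-1) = (1 2 9 8)(5 6)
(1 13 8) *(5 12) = (1 13 8)(5 12) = [0, 13, 2, 3, 4, 12, 6, 7, 1, 9, 10, 11, 5, 8]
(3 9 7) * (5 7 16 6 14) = (3 9 16 6 14 5 7) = [0, 1, 2, 9, 4, 7, 14, 3, 8, 16, 10, 11, 12, 13, 5, 15, 6]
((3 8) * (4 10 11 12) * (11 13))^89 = ((3 8)(4 10 13 11 12))^89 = (3 8)(4 12 11 13 10)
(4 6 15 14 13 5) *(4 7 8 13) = (4 6 15 14)(5 7 8 13) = [0, 1, 2, 3, 6, 7, 15, 8, 13, 9, 10, 11, 12, 5, 4, 14]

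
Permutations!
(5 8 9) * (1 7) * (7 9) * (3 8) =(1 9 5 3 8 7) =[0, 9, 2, 8, 4, 3, 6, 1, 7, 5]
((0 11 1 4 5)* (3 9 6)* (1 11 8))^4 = ((11)(0 8 1 4 5)(3 9 6))^4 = (11)(0 5 4 1 8)(3 9 6)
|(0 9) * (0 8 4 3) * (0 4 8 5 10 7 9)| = |(3 4)(5 10 7 9)| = 4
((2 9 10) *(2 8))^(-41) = (2 8 10 9)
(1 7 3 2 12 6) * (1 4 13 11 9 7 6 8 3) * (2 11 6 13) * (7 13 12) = [0, 12, 7, 11, 2, 5, 4, 1, 3, 13, 10, 9, 8, 6] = (1 12 8 3 11 9 13 6 4 2 7)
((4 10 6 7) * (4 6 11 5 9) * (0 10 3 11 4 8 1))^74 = ((0 10 4 3 11 5 9 8 1)(6 7))^74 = (0 4 11 9 1 10 3 5 8)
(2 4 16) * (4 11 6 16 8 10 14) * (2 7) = (2 11 6 16 7)(4 8 10 14) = [0, 1, 11, 3, 8, 5, 16, 2, 10, 9, 14, 6, 12, 13, 4, 15, 7]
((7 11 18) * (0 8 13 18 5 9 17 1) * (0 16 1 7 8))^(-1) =(1 16)(5 11 7 17 9)(8 18 13)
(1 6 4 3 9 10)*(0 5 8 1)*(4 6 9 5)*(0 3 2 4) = (1 9 10 3 5 8)(2 4) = [0, 9, 4, 5, 2, 8, 6, 7, 1, 10, 3]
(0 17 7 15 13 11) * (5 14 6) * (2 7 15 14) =(0 17 15 13 11)(2 7 14 6 5) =[17, 1, 7, 3, 4, 2, 5, 14, 8, 9, 10, 0, 12, 11, 6, 13, 16, 15]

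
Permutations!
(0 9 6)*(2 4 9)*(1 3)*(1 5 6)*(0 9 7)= (0 2 4 7)(1 3 5 6 9)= [2, 3, 4, 5, 7, 6, 9, 0, 8, 1]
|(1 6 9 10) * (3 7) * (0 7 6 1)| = 6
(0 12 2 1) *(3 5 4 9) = (0 12 2 1)(3 5 4 9) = [12, 0, 1, 5, 9, 4, 6, 7, 8, 3, 10, 11, 2]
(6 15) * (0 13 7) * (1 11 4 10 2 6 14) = (0 13 7)(1 11 4 10 2 6 15 14) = [13, 11, 6, 3, 10, 5, 15, 0, 8, 9, 2, 4, 12, 7, 1, 14]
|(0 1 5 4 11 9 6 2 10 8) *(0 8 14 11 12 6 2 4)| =15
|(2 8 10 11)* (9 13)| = |(2 8 10 11)(9 13)| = 4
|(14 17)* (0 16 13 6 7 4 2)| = |(0 16 13 6 7 4 2)(14 17)| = 14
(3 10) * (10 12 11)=(3 12 11 10)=[0, 1, 2, 12, 4, 5, 6, 7, 8, 9, 3, 10, 11]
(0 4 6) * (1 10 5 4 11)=(0 11 1 10 5 4 6)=[11, 10, 2, 3, 6, 4, 0, 7, 8, 9, 5, 1]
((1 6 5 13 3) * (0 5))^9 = (0 3)(1 5)(6 13)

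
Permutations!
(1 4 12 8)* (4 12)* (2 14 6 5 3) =(1 12 8)(2 14 6 5 3) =[0, 12, 14, 2, 4, 3, 5, 7, 1, 9, 10, 11, 8, 13, 6]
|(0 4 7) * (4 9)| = 4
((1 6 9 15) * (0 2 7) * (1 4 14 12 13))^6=(1 12 4 9)(6 13 14 15)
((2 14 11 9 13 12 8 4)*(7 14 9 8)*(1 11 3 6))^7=(1 12 8 14 2 6 13 11 7 4 3 9)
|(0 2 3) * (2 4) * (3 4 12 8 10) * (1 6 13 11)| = 20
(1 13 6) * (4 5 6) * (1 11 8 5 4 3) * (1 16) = (1 13 3 16)(5 6 11 8) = [0, 13, 2, 16, 4, 6, 11, 7, 5, 9, 10, 8, 12, 3, 14, 15, 1]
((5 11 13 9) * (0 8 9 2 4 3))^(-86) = (0 11 3 5 4 9 2 8 13)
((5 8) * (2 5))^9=(8)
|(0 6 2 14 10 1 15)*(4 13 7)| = 21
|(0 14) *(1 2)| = |(0 14)(1 2)| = 2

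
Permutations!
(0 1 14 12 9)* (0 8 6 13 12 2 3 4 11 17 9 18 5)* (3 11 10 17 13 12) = (0 1 14 2 11 13 3 4 10 17 9 8 6 12 18 5) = [1, 14, 11, 4, 10, 0, 12, 7, 6, 8, 17, 13, 18, 3, 2, 15, 16, 9, 5]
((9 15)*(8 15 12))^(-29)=(8 12 9 15)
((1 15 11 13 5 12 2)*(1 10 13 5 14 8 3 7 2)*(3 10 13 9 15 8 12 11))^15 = ((1 8 10 9 15 3 7 2 13 14 12)(5 11))^15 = (1 15 13 8 3 14 10 7 12 9 2)(5 11)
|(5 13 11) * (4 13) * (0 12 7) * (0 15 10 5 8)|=|(0 12 7 15 10 5 4 13 11 8)|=10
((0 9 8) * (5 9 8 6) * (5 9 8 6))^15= ((0 6 9 5 8))^15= (9)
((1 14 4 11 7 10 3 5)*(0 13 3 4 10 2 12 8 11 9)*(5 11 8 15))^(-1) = (0 9 4 10 14 1 5 15 12 2 7 11 3 13)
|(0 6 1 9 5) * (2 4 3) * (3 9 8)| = 9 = |(0 6 1 8 3 2 4 9 5)|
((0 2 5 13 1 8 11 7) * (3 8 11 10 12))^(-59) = ((0 2 5 13 1 11 7)(3 8 10 12))^(-59) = (0 1 2 11 5 7 13)(3 8 10 12)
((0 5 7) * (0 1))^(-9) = (0 1 7 5)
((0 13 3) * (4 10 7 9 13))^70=((0 4 10 7 9 13 3))^70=(13)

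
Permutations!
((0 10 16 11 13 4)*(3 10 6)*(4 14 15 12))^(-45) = (0 4 12 15 14 13 11 16 10 3 6)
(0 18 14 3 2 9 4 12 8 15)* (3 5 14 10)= [18, 1, 9, 2, 12, 14, 6, 7, 15, 4, 3, 11, 8, 13, 5, 0, 16, 17, 10]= (0 18 10 3 2 9 4 12 8 15)(5 14)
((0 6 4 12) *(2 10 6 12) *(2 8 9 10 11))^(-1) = (0 12)(2 11)(4 6 10 9 8)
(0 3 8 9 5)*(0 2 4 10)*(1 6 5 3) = (0 1 6 5 2 4 10)(3 8 9) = [1, 6, 4, 8, 10, 2, 5, 7, 9, 3, 0]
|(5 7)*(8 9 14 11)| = 4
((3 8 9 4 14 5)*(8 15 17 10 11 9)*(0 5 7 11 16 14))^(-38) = ((0 5 3 15 17 10 16 14 7 11 9 4))^(-38) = (0 9 7 16 17 3)(4 11 14 10 15 5)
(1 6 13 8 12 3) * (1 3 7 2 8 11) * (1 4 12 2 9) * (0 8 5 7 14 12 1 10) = (0 8 2 5 7 9 10)(1 6 13 11 4)(12 14) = [8, 6, 5, 3, 1, 7, 13, 9, 2, 10, 0, 4, 14, 11, 12]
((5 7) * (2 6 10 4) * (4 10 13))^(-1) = (2 4 13 6)(5 7)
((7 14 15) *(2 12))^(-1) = (2 12)(7 15 14)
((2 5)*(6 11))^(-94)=(11)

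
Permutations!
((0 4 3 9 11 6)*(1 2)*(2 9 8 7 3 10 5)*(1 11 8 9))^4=(0 2 4 11 10 6 5)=((0 4 10 5 2 11 6)(3 9 8 7))^4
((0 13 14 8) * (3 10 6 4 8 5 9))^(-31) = (0 8 4 6 10 3 9 5 14 13)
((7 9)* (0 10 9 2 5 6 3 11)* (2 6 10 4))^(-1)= ((0 4 2 5 10 9 7 6 3 11))^(-1)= (0 11 3 6 7 9 10 5 2 4)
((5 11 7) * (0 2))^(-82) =((0 2)(5 11 7))^(-82) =(5 7 11)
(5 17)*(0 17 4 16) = (0 17 5 4 16) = [17, 1, 2, 3, 16, 4, 6, 7, 8, 9, 10, 11, 12, 13, 14, 15, 0, 5]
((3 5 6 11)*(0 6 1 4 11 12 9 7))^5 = (12)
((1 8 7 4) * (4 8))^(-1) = (1 4)(7 8)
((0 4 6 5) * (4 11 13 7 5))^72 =(0 13 5 11 7)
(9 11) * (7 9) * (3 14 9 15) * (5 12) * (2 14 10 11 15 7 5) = (2 14 9 15 3 10 11 5 12) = [0, 1, 14, 10, 4, 12, 6, 7, 8, 15, 11, 5, 2, 13, 9, 3]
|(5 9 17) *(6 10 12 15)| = |(5 9 17)(6 10 12 15)| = 12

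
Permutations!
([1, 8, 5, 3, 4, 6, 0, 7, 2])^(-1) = (0 6 5 2 8 1)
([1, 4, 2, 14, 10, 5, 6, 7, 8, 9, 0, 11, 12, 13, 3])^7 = [10, 0, 2, 14, 1, 5, 6, 7, 8, 9, 4, 11, 12, 13, 3]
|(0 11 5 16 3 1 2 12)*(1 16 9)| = |(0 11 5 9 1 2 12)(3 16)| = 14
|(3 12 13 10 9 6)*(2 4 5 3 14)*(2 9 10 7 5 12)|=21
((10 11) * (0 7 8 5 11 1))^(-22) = (0 1 10 11 5 8 7)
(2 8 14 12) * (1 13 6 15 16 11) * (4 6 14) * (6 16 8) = [0, 13, 6, 3, 16, 5, 15, 7, 4, 9, 10, 1, 2, 14, 12, 8, 11] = (1 13 14 12 2 6 15 8 4 16 11)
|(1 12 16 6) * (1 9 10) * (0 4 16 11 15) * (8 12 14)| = |(0 4 16 6 9 10 1 14 8 12 11 15)| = 12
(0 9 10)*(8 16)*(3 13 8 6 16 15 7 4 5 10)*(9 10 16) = (0 10)(3 13 8 15 7 4 5 16 6 9) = [10, 1, 2, 13, 5, 16, 9, 4, 15, 3, 0, 11, 12, 8, 14, 7, 6]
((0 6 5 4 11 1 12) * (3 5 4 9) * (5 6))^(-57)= (0 11 3)(1 6 5)(4 9 12)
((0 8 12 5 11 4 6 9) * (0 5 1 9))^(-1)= ((0 8 12 1 9 5 11 4 6))^(-1)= (0 6 4 11 5 9 1 12 8)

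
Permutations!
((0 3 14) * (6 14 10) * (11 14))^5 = ((0 3 10 6 11 14))^5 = (0 14 11 6 10 3)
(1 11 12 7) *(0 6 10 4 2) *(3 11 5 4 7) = (0 6 10 7 1 5 4 2)(3 11 12) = [6, 5, 0, 11, 2, 4, 10, 1, 8, 9, 7, 12, 3]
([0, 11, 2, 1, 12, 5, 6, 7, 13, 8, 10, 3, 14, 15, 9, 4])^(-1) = [0, 3, 2, 11, 15, 5, 6, 7, 9, 14, 10, 1, 4, 8, 12, 13]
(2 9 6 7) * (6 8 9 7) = (2 7)(8 9) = [0, 1, 7, 3, 4, 5, 6, 2, 9, 8]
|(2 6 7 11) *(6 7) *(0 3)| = 6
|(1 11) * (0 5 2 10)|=|(0 5 2 10)(1 11)|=4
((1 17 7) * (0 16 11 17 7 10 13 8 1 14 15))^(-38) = (0 8 16 1 11 7 17 14 10 15 13) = ((0 16 11 17 10 13 8 1 7 14 15))^(-38)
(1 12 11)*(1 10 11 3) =(1 12 3)(10 11) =[0, 12, 2, 1, 4, 5, 6, 7, 8, 9, 11, 10, 3]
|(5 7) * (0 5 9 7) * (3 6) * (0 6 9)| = |(0 5 6 3 9 7)| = 6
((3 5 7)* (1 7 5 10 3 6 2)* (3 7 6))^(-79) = (1 2 6)(3 7 10)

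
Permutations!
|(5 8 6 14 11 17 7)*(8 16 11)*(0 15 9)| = |(0 15 9)(5 16 11 17 7)(6 14 8)| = 15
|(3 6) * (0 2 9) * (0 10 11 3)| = |(0 2 9 10 11 3 6)| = 7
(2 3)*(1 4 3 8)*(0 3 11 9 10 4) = (0 3 2 8 1)(4 11 9 10) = [3, 0, 8, 2, 11, 5, 6, 7, 1, 10, 4, 9]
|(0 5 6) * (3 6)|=|(0 5 3 6)|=4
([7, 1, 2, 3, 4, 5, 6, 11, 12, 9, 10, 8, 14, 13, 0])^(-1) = [14, 1, 2, 3, 4, 5, 6, 0, 11, 9, 10, 7, 8, 13, 12]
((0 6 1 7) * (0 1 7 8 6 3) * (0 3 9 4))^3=(9)(1 7 6 8)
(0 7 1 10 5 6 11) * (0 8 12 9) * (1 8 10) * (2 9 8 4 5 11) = [7, 1, 9, 3, 5, 6, 2, 4, 12, 0, 11, 10, 8] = (0 7 4 5 6 2 9)(8 12)(10 11)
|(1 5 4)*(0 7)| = 6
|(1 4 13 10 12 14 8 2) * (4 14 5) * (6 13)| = |(1 14 8 2)(4 6 13 10 12 5)| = 12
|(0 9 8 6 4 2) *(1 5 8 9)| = 7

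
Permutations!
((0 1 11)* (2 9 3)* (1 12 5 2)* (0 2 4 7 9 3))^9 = ((0 12 5 4 7 9)(1 11 2 3))^9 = (0 4)(1 11 2 3)(5 9)(7 12)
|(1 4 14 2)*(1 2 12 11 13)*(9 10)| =6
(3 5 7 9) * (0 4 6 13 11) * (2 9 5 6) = (0 4 2 9 3 6 13 11)(5 7) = [4, 1, 9, 6, 2, 7, 13, 5, 8, 3, 10, 0, 12, 11]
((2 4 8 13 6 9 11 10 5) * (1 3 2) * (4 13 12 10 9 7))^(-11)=((1 3 2 13 6 7 4 8 12 10 5)(9 11))^(-11)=(13)(9 11)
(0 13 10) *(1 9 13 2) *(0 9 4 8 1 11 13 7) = (0 2 11 13 10 9 7)(1 4 8) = [2, 4, 11, 3, 8, 5, 6, 0, 1, 7, 9, 13, 12, 10]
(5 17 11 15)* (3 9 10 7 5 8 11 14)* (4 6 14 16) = (3 9 10 7 5 17 16 4 6 14)(8 11 15) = [0, 1, 2, 9, 6, 17, 14, 5, 11, 10, 7, 15, 12, 13, 3, 8, 4, 16]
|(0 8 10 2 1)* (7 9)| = 10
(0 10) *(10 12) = [12, 1, 2, 3, 4, 5, 6, 7, 8, 9, 0, 11, 10] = (0 12 10)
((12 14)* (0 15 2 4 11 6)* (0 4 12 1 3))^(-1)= ((0 15 2 12 14 1 3)(4 11 6))^(-1)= (0 3 1 14 12 2 15)(4 6 11)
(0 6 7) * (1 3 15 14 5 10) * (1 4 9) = (0 6 7)(1 3 15 14 5 10 4 9) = [6, 3, 2, 15, 9, 10, 7, 0, 8, 1, 4, 11, 12, 13, 5, 14]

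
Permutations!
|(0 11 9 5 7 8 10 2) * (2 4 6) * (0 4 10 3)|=|(0 11 9 5 7 8 3)(2 4 6)|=21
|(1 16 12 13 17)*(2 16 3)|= 7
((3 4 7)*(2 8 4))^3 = ((2 8 4 7 3))^3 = (2 7 8 3 4)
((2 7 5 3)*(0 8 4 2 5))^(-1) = (0 7 2 4 8)(3 5)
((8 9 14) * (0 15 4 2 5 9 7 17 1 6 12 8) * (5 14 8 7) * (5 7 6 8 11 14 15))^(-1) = (0 14 11 9 5)(1 17 7 8)(2 4 15)(6 12)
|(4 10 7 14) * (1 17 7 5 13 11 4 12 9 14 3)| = |(1 17 7 3)(4 10 5 13 11)(9 14 12)| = 60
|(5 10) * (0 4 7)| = |(0 4 7)(5 10)| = 6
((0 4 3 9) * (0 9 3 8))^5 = (9)(0 8 4)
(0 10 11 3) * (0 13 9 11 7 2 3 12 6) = (0 10 7 2 3 13 9 11 12 6) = [10, 1, 3, 13, 4, 5, 0, 2, 8, 11, 7, 12, 6, 9]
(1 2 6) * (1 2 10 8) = (1 10 8)(2 6) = [0, 10, 6, 3, 4, 5, 2, 7, 1, 9, 8]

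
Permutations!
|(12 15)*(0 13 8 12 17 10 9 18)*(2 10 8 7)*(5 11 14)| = 84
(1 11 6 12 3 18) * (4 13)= (1 11 6 12 3 18)(4 13)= [0, 11, 2, 18, 13, 5, 12, 7, 8, 9, 10, 6, 3, 4, 14, 15, 16, 17, 1]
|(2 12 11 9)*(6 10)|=4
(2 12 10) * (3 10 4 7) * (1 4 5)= (1 4 7 3 10 2 12 5)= [0, 4, 12, 10, 7, 1, 6, 3, 8, 9, 2, 11, 5]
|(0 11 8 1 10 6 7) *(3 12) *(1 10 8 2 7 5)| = |(0 11 2 7)(1 8 10 6 5)(3 12)| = 20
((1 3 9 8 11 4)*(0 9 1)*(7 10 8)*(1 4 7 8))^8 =((0 9 8 11 7 10 1 3 4))^8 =(0 4 3 1 10 7 11 8 9)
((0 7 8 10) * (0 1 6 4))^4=((0 7 8 10 1 6 4))^4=(0 1 7 6 8 4 10)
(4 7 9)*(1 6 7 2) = (1 6 7 9 4 2) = [0, 6, 1, 3, 2, 5, 7, 9, 8, 4]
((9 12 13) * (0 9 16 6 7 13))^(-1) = ((0 9 12)(6 7 13 16))^(-1) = (0 12 9)(6 16 13 7)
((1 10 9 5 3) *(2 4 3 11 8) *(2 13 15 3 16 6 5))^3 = ((1 10 9 2 4 16 6 5 11 8 13 15 3))^3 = (1 2 6 8 3 9 16 11 15 10 4 5 13)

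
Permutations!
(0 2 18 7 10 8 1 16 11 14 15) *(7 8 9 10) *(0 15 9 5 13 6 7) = [2, 16, 18, 3, 4, 13, 7, 0, 1, 10, 5, 14, 12, 6, 9, 15, 11, 17, 8] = (0 2 18 8 1 16 11 14 9 10 5 13 6 7)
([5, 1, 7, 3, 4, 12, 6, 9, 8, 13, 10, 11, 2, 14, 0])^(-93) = (0 2 13 5 7 14 12 9)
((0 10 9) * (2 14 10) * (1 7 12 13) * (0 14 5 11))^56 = ((0 2 5 11)(1 7 12 13)(9 14 10))^56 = (9 10 14)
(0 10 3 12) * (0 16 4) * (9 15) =(0 10 3 12 16 4)(9 15) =[10, 1, 2, 12, 0, 5, 6, 7, 8, 15, 3, 11, 16, 13, 14, 9, 4]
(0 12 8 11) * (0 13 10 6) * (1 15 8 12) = (0 1 15 8 11 13 10 6) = [1, 15, 2, 3, 4, 5, 0, 7, 11, 9, 6, 13, 12, 10, 14, 8]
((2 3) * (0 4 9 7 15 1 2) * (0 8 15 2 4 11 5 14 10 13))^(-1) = (0 13 10 14 5 11)(1 15 8 3 2 7 9 4)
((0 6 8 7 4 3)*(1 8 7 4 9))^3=((0 6 7 9 1 8 4 3))^3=(0 9 4 6 1 3 7 8)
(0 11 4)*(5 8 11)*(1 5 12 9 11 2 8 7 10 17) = (0 12 9 11 4)(1 5 7 10 17)(2 8) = [12, 5, 8, 3, 0, 7, 6, 10, 2, 11, 17, 4, 9, 13, 14, 15, 16, 1]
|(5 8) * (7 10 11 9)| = |(5 8)(7 10 11 9)| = 4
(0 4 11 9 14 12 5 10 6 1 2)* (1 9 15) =(0 4 11 15 1 2)(5 10 6 9 14 12) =[4, 2, 0, 3, 11, 10, 9, 7, 8, 14, 6, 15, 5, 13, 12, 1]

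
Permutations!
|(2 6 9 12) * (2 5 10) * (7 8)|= |(2 6 9 12 5 10)(7 8)|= 6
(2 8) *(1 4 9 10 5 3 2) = (1 4 9 10 5 3 2 8) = [0, 4, 8, 2, 9, 3, 6, 7, 1, 10, 5]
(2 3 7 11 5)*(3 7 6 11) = (2 7 3 6 11 5) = [0, 1, 7, 6, 4, 2, 11, 3, 8, 9, 10, 5]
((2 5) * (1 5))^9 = (5)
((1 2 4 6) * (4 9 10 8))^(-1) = (1 6 4 8 10 9 2)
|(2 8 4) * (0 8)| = |(0 8 4 2)| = 4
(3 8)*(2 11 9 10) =(2 11 9 10)(3 8) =[0, 1, 11, 8, 4, 5, 6, 7, 3, 10, 2, 9]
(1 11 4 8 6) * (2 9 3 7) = (1 11 4 8 6)(2 9 3 7) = [0, 11, 9, 7, 8, 5, 1, 2, 6, 3, 10, 4]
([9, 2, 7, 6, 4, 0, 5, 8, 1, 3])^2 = (0 3 5 9 6)(1 7)(2 8)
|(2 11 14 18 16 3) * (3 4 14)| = 12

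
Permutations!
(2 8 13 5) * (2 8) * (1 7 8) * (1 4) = (1 7 8 13 5 4) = [0, 7, 2, 3, 1, 4, 6, 8, 13, 9, 10, 11, 12, 5]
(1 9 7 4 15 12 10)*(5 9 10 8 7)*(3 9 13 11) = [0, 10, 2, 9, 15, 13, 6, 4, 7, 5, 1, 3, 8, 11, 14, 12] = (1 10)(3 9 5 13 11)(4 15 12 8 7)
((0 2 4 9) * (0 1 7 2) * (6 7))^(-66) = (9)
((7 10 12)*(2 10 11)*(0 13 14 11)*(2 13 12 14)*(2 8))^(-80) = ((0 12 7)(2 10 14 11 13 8))^(-80) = (0 12 7)(2 13 14)(8 11 10)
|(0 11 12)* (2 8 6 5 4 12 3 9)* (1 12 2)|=|(0 11 3 9 1 12)(2 8 6 5 4)|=30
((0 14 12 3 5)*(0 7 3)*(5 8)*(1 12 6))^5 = (14)(3 8 5 7)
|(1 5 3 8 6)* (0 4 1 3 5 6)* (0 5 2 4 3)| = |(0 3 8 5 2 4 1 6)| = 8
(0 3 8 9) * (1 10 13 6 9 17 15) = (0 3 8 17 15 1 10 13 6 9) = [3, 10, 2, 8, 4, 5, 9, 7, 17, 0, 13, 11, 12, 6, 14, 1, 16, 15]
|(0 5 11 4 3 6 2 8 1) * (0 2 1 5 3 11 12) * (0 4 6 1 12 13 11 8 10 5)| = 12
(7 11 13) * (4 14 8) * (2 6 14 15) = (2 6 14 8 4 15)(7 11 13) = [0, 1, 6, 3, 15, 5, 14, 11, 4, 9, 10, 13, 12, 7, 8, 2]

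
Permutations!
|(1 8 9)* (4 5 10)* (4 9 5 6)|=|(1 8 5 10 9)(4 6)|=10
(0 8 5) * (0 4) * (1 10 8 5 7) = (0 5 4)(1 10 8 7) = [5, 10, 2, 3, 0, 4, 6, 1, 7, 9, 8]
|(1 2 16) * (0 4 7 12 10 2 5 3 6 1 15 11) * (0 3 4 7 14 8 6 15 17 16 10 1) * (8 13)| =30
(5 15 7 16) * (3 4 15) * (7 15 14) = (3 4 14 7 16 5) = [0, 1, 2, 4, 14, 3, 6, 16, 8, 9, 10, 11, 12, 13, 7, 15, 5]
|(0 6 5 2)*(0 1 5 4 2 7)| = 7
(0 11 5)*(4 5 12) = (0 11 12 4 5) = [11, 1, 2, 3, 5, 0, 6, 7, 8, 9, 10, 12, 4]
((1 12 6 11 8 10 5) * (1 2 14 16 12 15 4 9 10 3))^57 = (1 15 4 9 10 5 2 14 16 12 6 11 8 3)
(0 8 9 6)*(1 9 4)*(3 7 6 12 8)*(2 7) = (0 3 2 7 6)(1 9 12 8 4) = [3, 9, 7, 2, 1, 5, 0, 6, 4, 12, 10, 11, 8]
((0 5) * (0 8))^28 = ((0 5 8))^28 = (0 5 8)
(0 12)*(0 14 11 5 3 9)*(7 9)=(0 12 14 11 5 3 7 9)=[12, 1, 2, 7, 4, 3, 6, 9, 8, 0, 10, 5, 14, 13, 11]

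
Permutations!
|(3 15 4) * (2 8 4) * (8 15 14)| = |(2 15)(3 14 8 4)| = 4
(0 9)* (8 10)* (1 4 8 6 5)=[9, 4, 2, 3, 8, 1, 5, 7, 10, 0, 6]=(0 9)(1 4 8 10 6 5)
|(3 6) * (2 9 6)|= |(2 9 6 3)|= 4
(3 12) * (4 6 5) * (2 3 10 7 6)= (2 3 12 10 7 6 5 4)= [0, 1, 3, 12, 2, 4, 5, 6, 8, 9, 7, 11, 10]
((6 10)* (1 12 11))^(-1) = (1 11 12)(6 10)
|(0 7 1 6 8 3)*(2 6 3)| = |(0 7 1 3)(2 6 8)| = 12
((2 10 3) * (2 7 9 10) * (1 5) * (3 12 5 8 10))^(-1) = ((1 8 10 12 5)(3 7 9))^(-1) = (1 5 12 10 8)(3 9 7)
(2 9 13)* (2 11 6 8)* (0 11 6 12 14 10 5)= (0 11 12 14 10 5)(2 9 13 6 8)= [11, 1, 9, 3, 4, 0, 8, 7, 2, 13, 5, 12, 14, 6, 10]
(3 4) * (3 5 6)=(3 4 5 6)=[0, 1, 2, 4, 5, 6, 3]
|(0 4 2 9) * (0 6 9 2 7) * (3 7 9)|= 6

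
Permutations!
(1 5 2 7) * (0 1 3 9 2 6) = (0 1 5 6)(2 7 3 9) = [1, 5, 7, 9, 4, 6, 0, 3, 8, 2]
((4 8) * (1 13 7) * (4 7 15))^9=((1 13 15 4 8 7))^9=(1 4)(7 15)(8 13)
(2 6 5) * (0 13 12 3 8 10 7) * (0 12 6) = (0 13 6 5 2)(3 8 10 7 12) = [13, 1, 0, 8, 4, 2, 5, 12, 10, 9, 7, 11, 3, 6]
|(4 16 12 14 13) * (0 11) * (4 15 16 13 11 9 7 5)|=11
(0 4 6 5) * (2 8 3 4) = [2, 1, 8, 4, 6, 0, 5, 7, 3] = (0 2 8 3 4 6 5)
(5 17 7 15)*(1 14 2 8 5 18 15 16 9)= (1 14 2 8 5 17 7 16 9)(15 18)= [0, 14, 8, 3, 4, 17, 6, 16, 5, 1, 10, 11, 12, 13, 2, 18, 9, 7, 15]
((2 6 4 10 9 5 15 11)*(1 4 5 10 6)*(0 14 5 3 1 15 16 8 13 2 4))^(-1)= (0 1 3 6 4 11 15 2 13 8 16 5 14)(9 10)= ((0 14 5 16 8 13 2 15 11 4 6 3 1)(9 10))^(-1)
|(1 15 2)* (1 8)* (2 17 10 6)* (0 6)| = |(0 6 2 8 1 15 17 10)| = 8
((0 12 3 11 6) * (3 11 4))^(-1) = ((0 12 11 6)(3 4))^(-1) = (0 6 11 12)(3 4)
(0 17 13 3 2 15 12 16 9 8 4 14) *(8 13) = (0 17 8 4 14)(2 15 12 16 9 13 3) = [17, 1, 15, 2, 14, 5, 6, 7, 4, 13, 10, 11, 16, 3, 0, 12, 9, 8]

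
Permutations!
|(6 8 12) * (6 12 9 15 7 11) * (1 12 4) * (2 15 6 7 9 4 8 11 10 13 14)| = |(1 12 8 4)(2 15 9 6 11 7 10 13 14)| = 36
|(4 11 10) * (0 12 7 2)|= |(0 12 7 2)(4 11 10)|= 12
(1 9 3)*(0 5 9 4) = (0 5 9 3 1 4) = [5, 4, 2, 1, 0, 9, 6, 7, 8, 3]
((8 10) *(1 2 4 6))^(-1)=((1 2 4 6)(8 10))^(-1)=(1 6 4 2)(8 10)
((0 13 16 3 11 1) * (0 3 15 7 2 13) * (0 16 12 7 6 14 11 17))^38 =(0 15 14 1 17 16 6 11 3)(2 12)(7 13)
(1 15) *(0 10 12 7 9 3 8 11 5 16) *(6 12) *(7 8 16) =(0 10 6 12 8 11 5 7 9 3 16)(1 15) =[10, 15, 2, 16, 4, 7, 12, 9, 11, 3, 6, 5, 8, 13, 14, 1, 0]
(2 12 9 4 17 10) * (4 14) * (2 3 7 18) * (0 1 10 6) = (0 1 10 3 7 18 2 12 9 14 4 17 6) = [1, 10, 12, 7, 17, 5, 0, 18, 8, 14, 3, 11, 9, 13, 4, 15, 16, 6, 2]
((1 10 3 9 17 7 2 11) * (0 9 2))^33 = ((0 9 17 7)(1 10 3 2 11))^33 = (0 9 17 7)(1 2 10 11 3)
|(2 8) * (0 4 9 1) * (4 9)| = |(0 9 1)(2 8)| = 6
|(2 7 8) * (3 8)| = |(2 7 3 8)| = 4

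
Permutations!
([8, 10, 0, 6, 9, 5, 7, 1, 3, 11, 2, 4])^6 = (11)(0 10 7 3)(1 6 8 2)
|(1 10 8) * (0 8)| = 4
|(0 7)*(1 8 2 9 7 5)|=|(0 5 1 8 2 9 7)|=7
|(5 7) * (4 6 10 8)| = 4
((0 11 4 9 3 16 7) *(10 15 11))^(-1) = (0 7 16 3 9 4 11 15 10) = ((0 10 15 11 4 9 3 16 7))^(-1)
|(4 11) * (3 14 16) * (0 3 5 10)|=|(0 3 14 16 5 10)(4 11)|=6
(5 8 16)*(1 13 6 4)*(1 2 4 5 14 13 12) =(1 12)(2 4)(5 8 16 14 13 6) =[0, 12, 4, 3, 2, 8, 5, 7, 16, 9, 10, 11, 1, 6, 13, 15, 14]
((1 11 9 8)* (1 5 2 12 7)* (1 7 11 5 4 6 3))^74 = (1 11 6 2 8)(3 12 4 5 9)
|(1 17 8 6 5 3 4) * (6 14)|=|(1 17 8 14 6 5 3 4)|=8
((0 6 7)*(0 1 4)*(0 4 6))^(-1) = ((1 6 7))^(-1) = (1 7 6)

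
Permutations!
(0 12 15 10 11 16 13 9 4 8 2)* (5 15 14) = (0 12 14 5 15 10 11 16 13 9 4 8 2) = [12, 1, 0, 3, 8, 15, 6, 7, 2, 4, 11, 16, 14, 9, 5, 10, 13]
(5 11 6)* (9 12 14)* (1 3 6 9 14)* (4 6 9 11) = (14)(1 3 9 12)(4 6 5) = [0, 3, 2, 9, 6, 4, 5, 7, 8, 12, 10, 11, 1, 13, 14]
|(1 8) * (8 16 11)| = |(1 16 11 8)| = 4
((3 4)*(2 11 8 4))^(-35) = (11)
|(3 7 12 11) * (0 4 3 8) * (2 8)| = 8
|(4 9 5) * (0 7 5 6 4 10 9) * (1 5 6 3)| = |(0 7 6 4)(1 5 10 9 3)| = 20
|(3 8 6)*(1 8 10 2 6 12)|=12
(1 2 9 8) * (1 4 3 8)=(1 2 9)(3 8 4)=[0, 2, 9, 8, 3, 5, 6, 7, 4, 1]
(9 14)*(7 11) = (7 11)(9 14) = [0, 1, 2, 3, 4, 5, 6, 11, 8, 14, 10, 7, 12, 13, 9]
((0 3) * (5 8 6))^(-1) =((0 3)(5 8 6))^(-1) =(0 3)(5 6 8)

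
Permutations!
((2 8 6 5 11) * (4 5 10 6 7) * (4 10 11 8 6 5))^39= ((2 6 11)(5 8 7 10))^39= (11)(5 10 7 8)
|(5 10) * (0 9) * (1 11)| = 2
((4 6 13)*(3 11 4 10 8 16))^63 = ((3 11 4 6 13 10 8 16))^63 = (3 16 8 10 13 6 4 11)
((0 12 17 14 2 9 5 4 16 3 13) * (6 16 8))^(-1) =((0 12 17 14 2 9 5 4 8 6 16 3 13))^(-1) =(0 13 3 16 6 8 4 5 9 2 14 17 12)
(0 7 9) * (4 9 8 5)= [7, 1, 2, 3, 9, 4, 6, 8, 5, 0]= (0 7 8 5 4 9)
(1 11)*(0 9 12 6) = (0 9 12 6)(1 11) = [9, 11, 2, 3, 4, 5, 0, 7, 8, 12, 10, 1, 6]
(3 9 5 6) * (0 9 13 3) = [9, 1, 2, 13, 4, 6, 0, 7, 8, 5, 10, 11, 12, 3] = (0 9 5 6)(3 13)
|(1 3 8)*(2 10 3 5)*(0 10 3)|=10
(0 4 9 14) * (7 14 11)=(0 4 9 11 7 14)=[4, 1, 2, 3, 9, 5, 6, 14, 8, 11, 10, 7, 12, 13, 0]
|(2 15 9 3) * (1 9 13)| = 6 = |(1 9 3 2 15 13)|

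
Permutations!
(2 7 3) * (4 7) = (2 4 7 3) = [0, 1, 4, 2, 7, 5, 6, 3]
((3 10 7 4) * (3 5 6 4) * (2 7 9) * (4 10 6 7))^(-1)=(2 9 10 6 3 7 5 4)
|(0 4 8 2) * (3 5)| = 4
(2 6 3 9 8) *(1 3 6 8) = [0, 3, 8, 9, 4, 5, 6, 7, 2, 1] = (1 3 9)(2 8)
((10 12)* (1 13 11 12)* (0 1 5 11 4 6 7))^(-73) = ((0 1 13 4 6 7)(5 11 12 10))^(-73) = (0 7 6 4 13 1)(5 10 12 11)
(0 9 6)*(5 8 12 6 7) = [9, 1, 2, 3, 4, 8, 0, 5, 12, 7, 10, 11, 6] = (0 9 7 5 8 12 6)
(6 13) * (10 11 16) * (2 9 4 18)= [0, 1, 9, 3, 18, 5, 13, 7, 8, 4, 11, 16, 12, 6, 14, 15, 10, 17, 2]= (2 9 4 18)(6 13)(10 11 16)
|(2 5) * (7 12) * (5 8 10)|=4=|(2 8 10 5)(7 12)|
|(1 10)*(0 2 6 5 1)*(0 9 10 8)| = |(0 2 6 5 1 8)(9 10)| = 6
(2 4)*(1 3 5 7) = (1 3 5 7)(2 4) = [0, 3, 4, 5, 2, 7, 6, 1]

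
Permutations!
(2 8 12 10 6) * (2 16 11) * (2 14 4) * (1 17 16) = [0, 17, 8, 3, 2, 5, 1, 7, 12, 9, 6, 14, 10, 13, 4, 15, 11, 16] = (1 17 16 11 14 4 2 8 12 10 6)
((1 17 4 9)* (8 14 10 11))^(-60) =(17)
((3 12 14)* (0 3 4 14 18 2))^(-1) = ((0 3 12 18 2)(4 14))^(-1) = (0 2 18 12 3)(4 14)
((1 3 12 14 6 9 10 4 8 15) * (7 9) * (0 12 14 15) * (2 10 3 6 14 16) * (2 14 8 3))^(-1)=(0 8 14 16 3 4 10 2 9 7 6 1 15 12)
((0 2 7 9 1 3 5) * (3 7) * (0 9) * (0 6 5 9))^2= (0 3 1 6)(2 9 7 5)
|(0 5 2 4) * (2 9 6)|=6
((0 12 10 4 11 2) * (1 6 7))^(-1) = ((0 12 10 4 11 2)(1 6 7))^(-1) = (0 2 11 4 10 12)(1 7 6)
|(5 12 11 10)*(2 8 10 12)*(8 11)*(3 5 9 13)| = |(2 11 12 8 10 9 13 3 5)| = 9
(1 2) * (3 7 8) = [0, 2, 1, 7, 4, 5, 6, 8, 3] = (1 2)(3 7 8)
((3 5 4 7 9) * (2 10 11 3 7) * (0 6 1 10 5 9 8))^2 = (0 1 11 9 8 6 10 3 7)(2 4 5)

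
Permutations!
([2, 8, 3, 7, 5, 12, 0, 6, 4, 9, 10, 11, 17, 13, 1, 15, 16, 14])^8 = (0 7 2 6 3)(1 8 4 5 12 17 14)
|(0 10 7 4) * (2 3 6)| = |(0 10 7 4)(2 3 6)| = 12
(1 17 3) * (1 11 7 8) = (1 17 3 11 7 8) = [0, 17, 2, 11, 4, 5, 6, 8, 1, 9, 10, 7, 12, 13, 14, 15, 16, 3]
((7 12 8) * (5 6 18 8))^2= (5 18 7)(6 8 12)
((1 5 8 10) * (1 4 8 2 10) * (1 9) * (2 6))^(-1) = (1 9 8 4 10 2 6 5)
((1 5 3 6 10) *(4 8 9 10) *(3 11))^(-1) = (1 10 9 8 4 6 3 11 5)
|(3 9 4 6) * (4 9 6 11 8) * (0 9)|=6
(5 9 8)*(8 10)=(5 9 10 8)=[0, 1, 2, 3, 4, 9, 6, 7, 5, 10, 8]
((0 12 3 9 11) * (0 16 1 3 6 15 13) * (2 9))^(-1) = ((0 12 6 15 13)(1 3 2 9 11 16))^(-1) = (0 13 15 6 12)(1 16 11 9 2 3)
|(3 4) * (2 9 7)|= 6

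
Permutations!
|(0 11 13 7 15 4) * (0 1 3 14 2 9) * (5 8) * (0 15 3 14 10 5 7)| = |(0 11 13)(1 14 2 9 15 4)(3 10 5 8 7)| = 30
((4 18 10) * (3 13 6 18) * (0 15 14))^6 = ((0 15 14)(3 13 6 18 10 4))^6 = (18)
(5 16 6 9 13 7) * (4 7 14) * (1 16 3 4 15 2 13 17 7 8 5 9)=(1 16 6)(2 13 14 15)(3 4 8 5)(7 9 17)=[0, 16, 13, 4, 8, 3, 1, 9, 5, 17, 10, 11, 12, 14, 15, 2, 6, 7]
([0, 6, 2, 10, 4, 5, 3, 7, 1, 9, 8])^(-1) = [0, 8, 2, 6, 4, 5, 1, 7, 10, 9, 3]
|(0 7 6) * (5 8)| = |(0 7 6)(5 8)| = 6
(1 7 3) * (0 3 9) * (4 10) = (0 3 1 7 9)(4 10) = [3, 7, 2, 1, 10, 5, 6, 9, 8, 0, 4]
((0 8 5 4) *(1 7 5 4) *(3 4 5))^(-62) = (0 8 5 1 7 3 4)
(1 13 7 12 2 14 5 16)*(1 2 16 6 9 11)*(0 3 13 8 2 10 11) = [3, 8, 14, 13, 4, 6, 9, 12, 2, 0, 11, 1, 16, 7, 5, 15, 10] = (0 3 13 7 12 16 10 11 1 8 2 14 5 6 9)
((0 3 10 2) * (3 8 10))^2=(0 10)(2 8)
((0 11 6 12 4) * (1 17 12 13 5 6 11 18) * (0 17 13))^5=(0 6 5 13 1 18)(4 12 17)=((0 18 1 13 5 6)(4 17 12))^5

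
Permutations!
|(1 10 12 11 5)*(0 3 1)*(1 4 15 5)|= |(0 3 4 15 5)(1 10 12 11)|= 20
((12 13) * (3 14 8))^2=(3 8 14)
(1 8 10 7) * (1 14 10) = [0, 8, 2, 3, 4, 5, 6, 14, 1, 9, 7, 11, 12, 13, 10] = (1 8)(7 14 10)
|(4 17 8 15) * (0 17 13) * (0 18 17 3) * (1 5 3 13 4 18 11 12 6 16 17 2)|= |(0 13 11 12 6 16 17 8 15 18 2 1 5 3)|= 14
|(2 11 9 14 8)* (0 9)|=6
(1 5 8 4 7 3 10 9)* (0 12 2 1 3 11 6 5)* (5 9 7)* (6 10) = (0 12 2 1)(3 6 9)(4 5 8)(7 11 10) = [12, 0, 1, 6, 5, 8, 9, 11, 4, 3, 7, 10, 2]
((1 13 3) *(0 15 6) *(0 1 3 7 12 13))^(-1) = (0 1 6 15)(7 13 12)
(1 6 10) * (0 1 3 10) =(0 1 6)(3 10) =[1, 6, 2, 10, 4, 5, 0, 7, 8, 9, 3]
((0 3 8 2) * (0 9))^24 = ((0 3 8 2 9))^24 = (0 9 2 8 3)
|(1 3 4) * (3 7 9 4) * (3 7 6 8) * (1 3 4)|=|(1 6 8 4 3 7 9)|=7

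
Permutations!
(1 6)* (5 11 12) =(1 6)(5 11 12) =[0, 6, 2, 3, 4, 11, 1, 7, 8, 9, 10, 12, 5]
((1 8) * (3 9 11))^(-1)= (1 8)(3 11 9)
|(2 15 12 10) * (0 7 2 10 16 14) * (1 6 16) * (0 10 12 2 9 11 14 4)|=22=|(0 7 9 11 14 10 12 1 6 16 4)(2 15)|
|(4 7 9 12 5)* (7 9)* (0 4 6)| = |(0 4 9 12 5 6)| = 6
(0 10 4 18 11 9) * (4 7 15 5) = [10, 1, 2, 3, 18, 4, 6, 15, 8, 0, 7, 9, 12, 13, 14, 5, 16, 17, 11] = (0 10 7 15 5 4 18 11 9)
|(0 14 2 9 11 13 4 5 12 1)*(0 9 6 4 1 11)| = |(0 14 2 6 4 5 12 11 13 1 9)| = 11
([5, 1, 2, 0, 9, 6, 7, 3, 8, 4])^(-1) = [3, 1, 2, 7, 9, 0, 5, 6, 8, 4]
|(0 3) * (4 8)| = 2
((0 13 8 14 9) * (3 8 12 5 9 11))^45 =(3 8 14 11)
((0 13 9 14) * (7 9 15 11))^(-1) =(0 14 9 7 11 15 13)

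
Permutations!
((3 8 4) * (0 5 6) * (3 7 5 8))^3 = (0 7)(4 6)(5 8)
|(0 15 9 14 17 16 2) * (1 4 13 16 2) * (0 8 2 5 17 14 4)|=|(0 15 9 4 13 16 1)(2 8)(5 17)|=14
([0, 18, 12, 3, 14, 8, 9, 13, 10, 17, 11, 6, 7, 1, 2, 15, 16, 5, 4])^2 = [0, 4, 7, 3, 2, 10, 17, 1, 11, 5, 6, 9, 13, 18, 12, 15, 16, 8, 14]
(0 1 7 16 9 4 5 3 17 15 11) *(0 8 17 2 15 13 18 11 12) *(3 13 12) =[1, 7, 15, 2, 5, 13, 6, 16, 17, 4, 10, 8, 0, 18, 14, 3, 9, 12, 11] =(0 1 7 16 9 4 5 13 18 11 8 17 12)(2 15 3)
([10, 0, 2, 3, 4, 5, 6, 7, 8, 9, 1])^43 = (0 10 1)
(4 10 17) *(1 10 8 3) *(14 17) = (1 10 14 17 4 8 3) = [0, 10, 2, 1, 8, 5, 6, 7, 3, 9, 14, 11, 12, 13, 17, 15, 16, 4]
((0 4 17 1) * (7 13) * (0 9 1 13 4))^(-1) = ((1 9)(4 17 13 7))^(-1) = (1 9)(4 7 13 17)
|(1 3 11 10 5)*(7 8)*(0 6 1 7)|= 9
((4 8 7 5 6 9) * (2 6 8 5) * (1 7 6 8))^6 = (1 4 6 2)(5 9 8 7)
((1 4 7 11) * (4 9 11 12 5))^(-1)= (1 11 9)(4 5 12 7)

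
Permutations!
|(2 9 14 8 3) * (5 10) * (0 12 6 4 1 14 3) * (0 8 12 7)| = 30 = |(0 7)(1 14 12 6 4)(2 9 3)(5 10)|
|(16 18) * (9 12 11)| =|(9 12 11)(16 18)| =6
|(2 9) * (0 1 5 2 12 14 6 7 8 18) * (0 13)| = |(0 1 5 2 9 12 14 6 7 8 18 13)| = 12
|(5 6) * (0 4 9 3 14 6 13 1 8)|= 10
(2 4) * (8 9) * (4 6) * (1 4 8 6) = (1 4 2)(6 8 9) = [0, 4, 1, 3, 2, 5, 8, 7, 9, 6]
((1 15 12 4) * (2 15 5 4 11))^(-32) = ((1 5 4)(2 15 12 11))^(-32) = (15)(1 5 4)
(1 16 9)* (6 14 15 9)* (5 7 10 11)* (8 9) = (1 16 6 14 15 8 9)(5 7 10 11) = [0, 16, 2, 3, 4, 7, 14, 10, 9, 1, 11, 5, 12, 13, 15, 8, 6]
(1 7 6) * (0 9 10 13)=(0 9 10 13)(1 7 6)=[9, 7, 2, 3, 4, 5, 1, 6, 8, 10, 13, 11, 12, 0]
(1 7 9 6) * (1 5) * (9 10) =[0, 7, 2, 3, 4, 1, 5, 10, 8, 6, 9] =(1 7 10 9 6 5)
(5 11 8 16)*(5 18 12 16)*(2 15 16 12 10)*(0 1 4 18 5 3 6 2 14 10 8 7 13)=[1, 4, 15, 6, 18, 11, 2, 13, 3, 9, 14, 7, 12, 0, 10, 16, 5, 17, 8]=(0 1 4 18 8 3 6 2 15 16 5 11 7 13)(10 14)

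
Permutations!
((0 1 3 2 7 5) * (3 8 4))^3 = ((0 1 8 4 3 2 7 5))^3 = (0 4 7 1 3 5 8 2)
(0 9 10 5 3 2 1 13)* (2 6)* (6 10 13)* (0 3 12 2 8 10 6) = (0 9 13 3 6 8 10 5 12 2 1) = [9, 0, 1, 6, 4, 12, 8, 7, 10, 13, 5, 11, 2, 3]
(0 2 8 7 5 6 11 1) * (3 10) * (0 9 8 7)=(0 2 7 5 6 11 1 9 8)(3 10)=[2, 9, 7, 10, 4, 6, 11, 5, 0, 8, 3, 1]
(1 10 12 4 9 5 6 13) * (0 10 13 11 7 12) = (0 10)(1 13)(4 9 5 6 11 7 12) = [10, 13, 2, 3, 9, 6, 11, 12, 8, 5, 0, 7, 4, 1]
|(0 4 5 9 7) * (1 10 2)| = 15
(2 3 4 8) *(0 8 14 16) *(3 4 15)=(0 8 2 4 14 16)(3 15)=[8, 1, 4, 15, 14, 5, 6, 7, 2, 9, 10, 11, 12, 13, 16, 3, 0]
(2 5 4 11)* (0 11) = (0 11 2 5 4) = [11, 1, 5, 3, 0, 4, 6, 7, 8, 9, 10, 2]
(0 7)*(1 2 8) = [7, 2, 8, 3, 4, 5, 6, 0, 1] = (0 7)(1 2 8)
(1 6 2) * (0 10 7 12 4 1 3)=(0 10 7 12 4 1 6 2 3)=[10, 6, 3, 0, 1, 5, 2, 12, 8, 9, 7, 11, 4]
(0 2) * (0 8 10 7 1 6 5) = (0 2 8 10 7 1 6 5) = [2, 6, 8, 3, 4, 0, 5, 1, 10, 9, 7]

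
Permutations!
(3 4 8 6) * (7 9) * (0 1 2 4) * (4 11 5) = (0 1 2 11 5 4 8 6 3)(7 9) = [1, 2, 11, 0, 8, 4, 3, 9, 6, 7, 10, 5]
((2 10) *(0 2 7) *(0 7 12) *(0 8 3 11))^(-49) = ((0 2 10 12 8 3 11))^(-49) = (12)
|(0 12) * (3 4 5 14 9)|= |(0 12)(3 4 5 14 9)|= 10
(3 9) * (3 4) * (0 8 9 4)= [8, 1, 2, 4, 3, 5, 6, 7, 9, 0]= (0 8 9)(3 4)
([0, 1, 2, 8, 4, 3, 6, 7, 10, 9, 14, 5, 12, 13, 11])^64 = [0, 1, 2, 11, 4, 14, 6, 7, 5, 9, 3, 10, 12, 13, 8]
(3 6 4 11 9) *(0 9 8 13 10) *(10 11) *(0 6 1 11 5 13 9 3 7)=(0 3 1 11 8 9 7)(4 10 6)(5 13)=[3, 11, 2, 1, 10, 13, 4, 0, 9, 7, 6, 8, 12, 5]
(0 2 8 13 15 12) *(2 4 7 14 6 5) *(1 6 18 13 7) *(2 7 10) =(0 4 1 6 5 7 14 18 13 15 12)(2 8 10) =[4, 6, 8, 3, 1, 7, 5, 14, 10, 9, 2, 11, 0, 15, 18, 12, 16, 17, 13]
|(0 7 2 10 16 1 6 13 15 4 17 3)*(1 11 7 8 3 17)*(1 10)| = 30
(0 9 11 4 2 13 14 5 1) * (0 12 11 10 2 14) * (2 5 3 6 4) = [9, 12, 13, 6, 14, 1, 4, 7, 8, 10, 5, 2, 11, 0, 3] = (0 9 10 5 1 12 11 2 13)(3 6 4 14)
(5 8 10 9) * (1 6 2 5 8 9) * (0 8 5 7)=[8, 6, 7, 3, 4, 9, 2, 0, 10, 5, 1]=(0 8 10 1 6 2 7)(5 9)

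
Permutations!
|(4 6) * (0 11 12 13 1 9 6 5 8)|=10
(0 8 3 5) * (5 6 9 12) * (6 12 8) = [6, 1, 2, 12, 4, 0, 9, 7, 3, 8, 10, 11, 5] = (0 6 9 8 3 12 5)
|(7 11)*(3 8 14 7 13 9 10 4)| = 9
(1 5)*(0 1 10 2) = (0 1 5 10 2) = [1, 5, 0, 3, 4, 10, 6, 7, 8, 9, 2]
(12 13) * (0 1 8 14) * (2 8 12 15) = (0 1 12 13 15 2 8 14) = [1, 12, 8, 3, 4, 5, 6, 7, 14, 9, 10, 11, 13, 15, 0, 2]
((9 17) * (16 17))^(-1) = (9 17 16)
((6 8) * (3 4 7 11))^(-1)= (3 11 7 4)(6 8)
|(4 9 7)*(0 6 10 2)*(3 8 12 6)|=21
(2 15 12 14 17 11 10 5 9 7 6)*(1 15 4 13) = (1 15 12 14 17 11 10 5 9 7 6 2 4 13) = [0, 15, 4, 3, 13, 9, 2, 6, 8, 7, 5, 10, 14, 1, 17, 12, 16, 11]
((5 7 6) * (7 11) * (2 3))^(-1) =((2 3)(5 11 7 6))^(-1) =(2 3)(5 6 7 11)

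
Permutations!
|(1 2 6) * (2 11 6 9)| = |(1 11 6)(2 9)| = 6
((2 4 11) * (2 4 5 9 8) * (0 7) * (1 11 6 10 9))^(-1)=((0 7)(1 11 4 6 10 9 8 2 5))^(-1)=(0 7)(1 5 2 8 9 10 6 4 11)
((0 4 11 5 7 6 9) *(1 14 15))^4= (0 7 4 6 11 9 5)(1 14 15)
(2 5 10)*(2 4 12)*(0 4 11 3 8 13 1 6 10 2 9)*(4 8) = (0 8 13 1 6 10 11 3 4 12 9)(2 5) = [8, 6, 5, 4, 12, 2, 10, 7, 13, 0, 11, 3, 9, 1]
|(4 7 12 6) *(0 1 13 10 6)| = 8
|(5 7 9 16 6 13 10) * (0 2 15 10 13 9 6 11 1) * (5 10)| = |(0 2 15 5 7 6 9 16 11 1)| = 10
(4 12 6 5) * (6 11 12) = (4 6 5)(11 12) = [0, 1, 2, 3, 6, 4, 5, 7, 8, 9, 10, 12, 11]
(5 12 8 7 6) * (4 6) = [0, 1, 2, 3, 6, 12, 5, 4, 7, 9, 10, 11, 8] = (4 6 5 12 8 7)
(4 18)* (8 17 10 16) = (4 18)(8 17 10 16) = [0, 1, 2, 3, 18, 5, 6, 7, 17, 9, 16, 11, 12, 13, 14, 15, 8, 10, 4]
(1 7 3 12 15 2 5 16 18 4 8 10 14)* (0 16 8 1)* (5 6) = (0 16 18 4 1 7 3 12 15 2 6 5 8 10 14) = [16, 7, 6, 12, 1, 8, 5, 3, 10, 9, 14, 11, 15, 13, 0, 2, 18, 17, 4]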